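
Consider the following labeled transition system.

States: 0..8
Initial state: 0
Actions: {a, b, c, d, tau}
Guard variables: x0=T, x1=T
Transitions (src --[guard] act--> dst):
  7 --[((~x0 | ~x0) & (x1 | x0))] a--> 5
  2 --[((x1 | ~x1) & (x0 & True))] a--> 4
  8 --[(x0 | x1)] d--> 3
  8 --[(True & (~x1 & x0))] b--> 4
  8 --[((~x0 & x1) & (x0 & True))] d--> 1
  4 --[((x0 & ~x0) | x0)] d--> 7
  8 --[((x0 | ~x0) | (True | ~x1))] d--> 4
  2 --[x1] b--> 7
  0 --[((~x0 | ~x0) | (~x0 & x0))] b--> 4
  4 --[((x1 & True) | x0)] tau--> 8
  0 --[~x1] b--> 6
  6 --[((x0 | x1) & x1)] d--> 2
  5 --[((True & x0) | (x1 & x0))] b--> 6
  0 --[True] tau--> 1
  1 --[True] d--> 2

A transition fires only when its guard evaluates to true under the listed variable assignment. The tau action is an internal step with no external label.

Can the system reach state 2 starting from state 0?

Answer: REACHABLE

Working:
10 transition(s) survive guard evaluation.
L0 = {0}
L1 = {1}  total {0,1}
L2 = {2}  total {0,1,2}
L3 = {4,7}  total {0,1,2,4,7}
L4 = {8}  total {0,1,2,4,7,8}
L5 = {3}  total {0,1,2,3,4,7,8}
R = {0,1,2,3,4,7,8}
trace reaching 2: tau·d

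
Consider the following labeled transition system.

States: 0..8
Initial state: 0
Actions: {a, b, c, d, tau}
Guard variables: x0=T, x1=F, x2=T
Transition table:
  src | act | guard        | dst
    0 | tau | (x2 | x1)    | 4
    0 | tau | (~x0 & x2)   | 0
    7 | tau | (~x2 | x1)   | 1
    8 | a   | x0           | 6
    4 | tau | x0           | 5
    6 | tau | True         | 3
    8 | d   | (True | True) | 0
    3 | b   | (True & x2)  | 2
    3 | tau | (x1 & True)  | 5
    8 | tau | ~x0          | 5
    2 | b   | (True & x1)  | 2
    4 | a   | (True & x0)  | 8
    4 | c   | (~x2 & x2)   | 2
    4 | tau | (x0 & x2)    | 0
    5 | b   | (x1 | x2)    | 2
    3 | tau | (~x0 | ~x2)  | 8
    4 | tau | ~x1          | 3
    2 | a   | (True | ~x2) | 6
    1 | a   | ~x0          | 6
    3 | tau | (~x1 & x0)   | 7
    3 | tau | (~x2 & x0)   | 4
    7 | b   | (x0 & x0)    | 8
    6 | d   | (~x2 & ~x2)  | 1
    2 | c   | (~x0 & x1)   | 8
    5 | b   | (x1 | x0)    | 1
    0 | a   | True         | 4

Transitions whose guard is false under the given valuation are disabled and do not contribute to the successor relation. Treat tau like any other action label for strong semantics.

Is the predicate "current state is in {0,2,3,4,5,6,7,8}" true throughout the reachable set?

Inv-set: {0,2,3,4,5,6,7,8}
R = {0,1,2,3,4,5,6,7,8}
  0: safe
  1: ✗ unsafe
  2: safe
  3: safe
  4: safe
  5: safe
  6: safe
  7: safe
  8: safe
reach 1 via tau·tau·b — violates

Answer: INVARIANT VIOLATED at state 1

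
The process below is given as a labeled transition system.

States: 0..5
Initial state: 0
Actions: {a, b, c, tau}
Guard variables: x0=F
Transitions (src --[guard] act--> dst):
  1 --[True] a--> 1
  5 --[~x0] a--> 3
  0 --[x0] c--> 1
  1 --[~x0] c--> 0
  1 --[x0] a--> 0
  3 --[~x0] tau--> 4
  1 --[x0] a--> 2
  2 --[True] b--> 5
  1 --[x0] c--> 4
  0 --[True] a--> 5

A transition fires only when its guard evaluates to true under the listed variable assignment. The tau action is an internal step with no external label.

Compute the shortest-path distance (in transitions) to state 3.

Answer: 2

Analysis:
Layered search for 3:
  Layer 0: {0}
  Layer 1: {5}
  Layer 2: {3}
depth(3)=2, e.g. a·a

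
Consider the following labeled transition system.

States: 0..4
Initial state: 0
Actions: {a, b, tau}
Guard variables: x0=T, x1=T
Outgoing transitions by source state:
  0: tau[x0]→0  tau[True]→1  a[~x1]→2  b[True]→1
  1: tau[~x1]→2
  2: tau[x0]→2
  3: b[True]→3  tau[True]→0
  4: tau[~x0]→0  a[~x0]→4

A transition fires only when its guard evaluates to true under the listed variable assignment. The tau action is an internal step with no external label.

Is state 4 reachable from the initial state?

After dropping false guards: 6 live edges.
Layer 0: {0}
Layer 1: {1}  cumulative {0,1}
R = {0,1}

Answer: UNREACHABLE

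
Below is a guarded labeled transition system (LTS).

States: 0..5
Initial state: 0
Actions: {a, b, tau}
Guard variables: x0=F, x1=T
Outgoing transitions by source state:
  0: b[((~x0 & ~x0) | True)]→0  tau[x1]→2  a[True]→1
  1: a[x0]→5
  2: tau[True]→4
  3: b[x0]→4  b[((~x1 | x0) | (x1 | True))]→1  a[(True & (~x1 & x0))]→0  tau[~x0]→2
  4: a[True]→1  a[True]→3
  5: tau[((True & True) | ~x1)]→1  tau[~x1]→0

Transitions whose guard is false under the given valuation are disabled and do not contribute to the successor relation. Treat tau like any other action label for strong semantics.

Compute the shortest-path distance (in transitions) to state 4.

Layered search for 4:
  Layer 0: {0}
  Layer 1: {1,2}
  Layer 2: {4}
4 enters at depth 2; path tau·tau

Answer: 2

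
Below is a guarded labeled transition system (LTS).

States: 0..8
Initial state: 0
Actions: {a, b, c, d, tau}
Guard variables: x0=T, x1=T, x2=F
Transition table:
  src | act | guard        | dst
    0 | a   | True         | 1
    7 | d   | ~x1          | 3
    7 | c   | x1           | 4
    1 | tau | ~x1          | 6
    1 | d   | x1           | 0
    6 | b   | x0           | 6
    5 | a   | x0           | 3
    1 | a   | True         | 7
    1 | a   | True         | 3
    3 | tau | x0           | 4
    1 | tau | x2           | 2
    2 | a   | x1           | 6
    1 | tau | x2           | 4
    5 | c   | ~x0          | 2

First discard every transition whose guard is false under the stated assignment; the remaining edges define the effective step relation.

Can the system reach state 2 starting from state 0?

9 transition(s) survive guard evaluation.
depth 0: {0}
depth 1: {1}  total {0,1}
depth 2: {3,7}  total {0,1,3,7}
depth 3: {4}  total {0,1,3,4,7}
Reachable = {0,1,3,4,7}

Answer: UNREACHABLE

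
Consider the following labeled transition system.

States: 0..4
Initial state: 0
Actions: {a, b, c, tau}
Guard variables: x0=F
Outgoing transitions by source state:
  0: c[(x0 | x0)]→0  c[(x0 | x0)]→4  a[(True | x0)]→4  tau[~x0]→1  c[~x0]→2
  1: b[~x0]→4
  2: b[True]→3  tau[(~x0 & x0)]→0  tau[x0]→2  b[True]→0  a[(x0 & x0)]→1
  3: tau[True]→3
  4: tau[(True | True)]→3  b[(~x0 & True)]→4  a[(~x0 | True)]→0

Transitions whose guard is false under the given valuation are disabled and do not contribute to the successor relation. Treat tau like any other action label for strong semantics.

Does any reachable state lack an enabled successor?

Answer: DEADLOCK-FREE

Working:
R = {0,1,2,3,4}
  0: a→4  c→2  tau→1  [deg 3]
  1: b→4  [deg 1]
  2: b→0  b→3  [deg 2]
  3: tau→3  [deg 1]
  4: a→0  b→4  tau→3  [deg 3]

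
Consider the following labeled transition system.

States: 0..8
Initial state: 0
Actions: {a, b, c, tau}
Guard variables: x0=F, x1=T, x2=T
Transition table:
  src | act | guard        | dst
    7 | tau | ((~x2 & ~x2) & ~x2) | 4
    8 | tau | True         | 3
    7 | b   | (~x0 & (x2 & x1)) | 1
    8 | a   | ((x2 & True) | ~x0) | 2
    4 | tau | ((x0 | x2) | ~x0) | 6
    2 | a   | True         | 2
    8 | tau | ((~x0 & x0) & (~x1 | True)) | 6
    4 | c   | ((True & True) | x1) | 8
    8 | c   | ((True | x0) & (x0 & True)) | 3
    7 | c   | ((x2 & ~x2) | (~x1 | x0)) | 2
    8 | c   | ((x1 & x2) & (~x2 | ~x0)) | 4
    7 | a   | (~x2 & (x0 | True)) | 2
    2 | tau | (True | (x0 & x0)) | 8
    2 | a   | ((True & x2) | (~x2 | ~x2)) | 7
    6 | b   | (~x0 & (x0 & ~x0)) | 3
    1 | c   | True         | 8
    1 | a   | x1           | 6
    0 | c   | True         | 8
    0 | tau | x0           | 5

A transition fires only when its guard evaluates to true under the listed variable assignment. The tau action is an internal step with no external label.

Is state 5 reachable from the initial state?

After dropping false guards: 12 live edges.
depth 0: {0}
depth 1: {8}  now seen {0,8}
depth 2: {2,3,4}  now seen {0,2,3,4,8}
depth 3: {6,7}  now seen {0,2,3,4,6,7,8}
depth 4: {1}  now seen {0,1,2,3,4,6,7,8}
R = {0,1,2,3,4,6,7,8}

Answer: UNREACHABLE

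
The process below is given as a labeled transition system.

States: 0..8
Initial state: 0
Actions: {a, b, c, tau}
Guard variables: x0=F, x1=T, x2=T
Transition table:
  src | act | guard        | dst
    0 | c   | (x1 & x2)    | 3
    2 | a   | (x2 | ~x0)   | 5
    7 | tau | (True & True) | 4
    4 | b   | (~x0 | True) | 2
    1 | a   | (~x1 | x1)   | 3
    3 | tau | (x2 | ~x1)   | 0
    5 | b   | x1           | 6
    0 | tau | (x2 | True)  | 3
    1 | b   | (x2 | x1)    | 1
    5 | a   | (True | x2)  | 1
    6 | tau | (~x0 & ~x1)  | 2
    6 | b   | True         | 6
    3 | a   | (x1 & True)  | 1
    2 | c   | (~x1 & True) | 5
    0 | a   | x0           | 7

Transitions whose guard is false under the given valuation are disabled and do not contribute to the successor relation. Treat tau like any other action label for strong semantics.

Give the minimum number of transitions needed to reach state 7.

Answer: UNREACHABLE

Trace:
Layered search for 7:
  depth 0: {0}
  depth 1: {3}
  depth 2: {1}
7 never appears.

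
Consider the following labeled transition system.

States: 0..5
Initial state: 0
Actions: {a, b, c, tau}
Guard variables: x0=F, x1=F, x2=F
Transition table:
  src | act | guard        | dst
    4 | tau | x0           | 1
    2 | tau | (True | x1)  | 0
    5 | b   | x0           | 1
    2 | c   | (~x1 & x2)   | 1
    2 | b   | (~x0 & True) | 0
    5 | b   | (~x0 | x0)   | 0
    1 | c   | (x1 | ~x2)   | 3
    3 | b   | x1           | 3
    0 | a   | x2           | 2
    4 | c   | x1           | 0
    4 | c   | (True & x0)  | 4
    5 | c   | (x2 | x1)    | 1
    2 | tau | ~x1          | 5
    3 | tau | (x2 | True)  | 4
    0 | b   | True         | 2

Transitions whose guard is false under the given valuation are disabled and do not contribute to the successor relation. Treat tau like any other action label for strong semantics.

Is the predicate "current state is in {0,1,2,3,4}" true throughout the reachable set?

Inv-set: {0,1,2,3,4}
Reachable = {0,2,5}
  0: ok
  2: ok
  5: VIOLATES
reach 5 via b·tau — violates

Answer: INVARIANT VIOLATED at state 5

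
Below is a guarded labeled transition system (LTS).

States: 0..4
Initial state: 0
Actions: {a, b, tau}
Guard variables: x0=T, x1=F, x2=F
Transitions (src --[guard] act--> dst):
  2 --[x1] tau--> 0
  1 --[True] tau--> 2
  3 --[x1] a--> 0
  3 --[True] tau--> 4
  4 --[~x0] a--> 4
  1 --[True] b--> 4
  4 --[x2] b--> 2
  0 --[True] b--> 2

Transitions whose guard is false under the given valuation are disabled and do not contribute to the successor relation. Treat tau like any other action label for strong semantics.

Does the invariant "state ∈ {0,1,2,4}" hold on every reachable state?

Answer: INVARIANT HOLDS

Analysis:
Allowed set {0,1,2,4}
Reachable = {0,2}
  0: ✓
  2: ✓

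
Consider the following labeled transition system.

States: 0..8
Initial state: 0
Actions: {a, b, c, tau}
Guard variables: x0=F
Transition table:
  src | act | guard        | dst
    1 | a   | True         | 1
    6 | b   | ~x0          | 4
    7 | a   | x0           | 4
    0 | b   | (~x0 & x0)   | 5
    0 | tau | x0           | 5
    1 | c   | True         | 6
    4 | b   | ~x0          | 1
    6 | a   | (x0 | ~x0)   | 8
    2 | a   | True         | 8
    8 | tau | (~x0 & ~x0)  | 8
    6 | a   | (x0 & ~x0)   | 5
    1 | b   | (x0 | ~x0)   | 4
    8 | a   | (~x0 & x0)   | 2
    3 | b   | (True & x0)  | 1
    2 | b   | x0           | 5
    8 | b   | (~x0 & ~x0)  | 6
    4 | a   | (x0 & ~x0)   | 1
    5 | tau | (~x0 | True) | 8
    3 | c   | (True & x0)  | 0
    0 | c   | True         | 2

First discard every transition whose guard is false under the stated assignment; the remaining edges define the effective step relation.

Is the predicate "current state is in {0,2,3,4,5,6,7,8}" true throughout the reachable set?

Inv-set: {0,2,3,4,5,6,7,8}
R = {0,1,2,4,6,8}
  0: ok
  1: outside
  2: ok
  4: ok
  6: ok
  8: ok
reach 1 via c·a·b·b·b — violates

Answer: INVARIANT VIOLATED at state 1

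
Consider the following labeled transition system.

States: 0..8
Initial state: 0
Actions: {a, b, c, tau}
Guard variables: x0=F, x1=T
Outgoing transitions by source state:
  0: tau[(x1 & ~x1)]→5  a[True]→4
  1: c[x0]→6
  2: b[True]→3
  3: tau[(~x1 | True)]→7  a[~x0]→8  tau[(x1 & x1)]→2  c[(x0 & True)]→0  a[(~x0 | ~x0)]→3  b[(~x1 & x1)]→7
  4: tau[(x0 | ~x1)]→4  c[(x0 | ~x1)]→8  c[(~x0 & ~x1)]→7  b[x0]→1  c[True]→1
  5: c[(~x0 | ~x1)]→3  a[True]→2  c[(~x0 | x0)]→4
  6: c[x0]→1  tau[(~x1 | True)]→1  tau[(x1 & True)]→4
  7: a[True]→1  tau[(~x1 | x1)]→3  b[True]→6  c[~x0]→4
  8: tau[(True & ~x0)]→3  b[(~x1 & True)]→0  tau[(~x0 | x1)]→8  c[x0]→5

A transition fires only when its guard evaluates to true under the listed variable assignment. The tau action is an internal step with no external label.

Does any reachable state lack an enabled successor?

Answer: DEADLOCK at state 1

Trace:
Reachable = {0,1,4}
  0: a→4  [1 out]
  1: ∅  [deadlock]
  4: c→1  [1 out]
trace reaching 1: a·c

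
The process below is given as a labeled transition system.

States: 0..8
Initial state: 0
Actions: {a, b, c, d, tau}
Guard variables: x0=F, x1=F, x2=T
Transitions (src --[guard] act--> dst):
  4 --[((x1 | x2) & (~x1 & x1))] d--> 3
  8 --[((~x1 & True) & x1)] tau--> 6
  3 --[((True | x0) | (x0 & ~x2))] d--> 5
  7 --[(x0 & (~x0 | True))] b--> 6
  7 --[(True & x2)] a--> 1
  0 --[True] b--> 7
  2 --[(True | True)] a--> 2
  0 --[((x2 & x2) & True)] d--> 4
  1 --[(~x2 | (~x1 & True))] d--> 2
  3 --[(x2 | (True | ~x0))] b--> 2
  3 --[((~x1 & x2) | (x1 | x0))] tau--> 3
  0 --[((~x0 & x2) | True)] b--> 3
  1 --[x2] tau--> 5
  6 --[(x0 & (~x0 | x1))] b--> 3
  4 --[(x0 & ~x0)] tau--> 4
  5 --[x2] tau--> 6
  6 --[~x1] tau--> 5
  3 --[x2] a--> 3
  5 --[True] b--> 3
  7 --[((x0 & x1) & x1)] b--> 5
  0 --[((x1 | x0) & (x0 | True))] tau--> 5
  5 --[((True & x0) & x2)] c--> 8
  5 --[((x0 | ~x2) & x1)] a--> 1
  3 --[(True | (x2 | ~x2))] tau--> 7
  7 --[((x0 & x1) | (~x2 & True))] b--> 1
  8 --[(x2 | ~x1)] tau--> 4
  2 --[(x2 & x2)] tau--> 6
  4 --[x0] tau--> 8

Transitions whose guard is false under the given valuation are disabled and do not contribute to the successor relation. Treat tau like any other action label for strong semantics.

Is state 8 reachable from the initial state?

Answer: UNREACHABLE

Working:
17 transition(s) survive guard evaluation.
Layer 0: {0}
Layer 1: {3,4,7}  total {0,3,4,7}
Layer 2: {1,2,5}  total {0,1,2,3,4,5,7}
Layer 3: {6}  total {0,1,2,3,4,5,6,7}
R = {0,1,2,3,4,5,6,7}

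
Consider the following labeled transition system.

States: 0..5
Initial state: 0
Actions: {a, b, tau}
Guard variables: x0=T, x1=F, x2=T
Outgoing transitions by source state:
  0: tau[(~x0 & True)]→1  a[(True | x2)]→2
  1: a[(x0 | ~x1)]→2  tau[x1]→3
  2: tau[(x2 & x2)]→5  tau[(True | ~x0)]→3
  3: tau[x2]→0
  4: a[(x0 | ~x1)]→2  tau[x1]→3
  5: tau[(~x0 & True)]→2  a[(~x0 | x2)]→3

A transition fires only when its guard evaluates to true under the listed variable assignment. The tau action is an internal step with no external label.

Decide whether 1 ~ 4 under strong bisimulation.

Compute ~ classes (split until stable):
  π0 = {{0,1,2,3,4,5}}
  π1 = {{0,1,4,5},{2,3}}
  π2 = {{0,1,4,5},{2},{3}}
  π3 = {{0,1,4},{2},{3},{5}}
Fixed point at round 4; 4 class(es).
1∈{0,1,4}, 4∈{0,1,4}

Answer: BISIMILAR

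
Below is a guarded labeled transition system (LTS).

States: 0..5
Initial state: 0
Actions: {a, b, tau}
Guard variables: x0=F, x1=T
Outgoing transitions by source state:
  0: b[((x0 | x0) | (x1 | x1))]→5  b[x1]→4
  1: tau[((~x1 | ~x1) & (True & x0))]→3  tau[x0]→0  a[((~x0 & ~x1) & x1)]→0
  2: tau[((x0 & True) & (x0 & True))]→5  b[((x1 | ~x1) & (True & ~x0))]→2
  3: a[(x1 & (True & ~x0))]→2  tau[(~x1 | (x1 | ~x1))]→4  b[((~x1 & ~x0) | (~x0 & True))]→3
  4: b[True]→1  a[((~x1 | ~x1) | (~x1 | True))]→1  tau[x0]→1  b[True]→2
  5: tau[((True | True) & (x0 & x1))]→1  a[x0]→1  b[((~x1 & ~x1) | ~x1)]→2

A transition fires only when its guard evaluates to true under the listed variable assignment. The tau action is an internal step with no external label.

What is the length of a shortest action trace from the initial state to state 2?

BFS to 2:
  L0 = {0}
  L1 = {4,5}
  L2 = {1,2}
depth(2)=2, e.g. b·b

Answer: 2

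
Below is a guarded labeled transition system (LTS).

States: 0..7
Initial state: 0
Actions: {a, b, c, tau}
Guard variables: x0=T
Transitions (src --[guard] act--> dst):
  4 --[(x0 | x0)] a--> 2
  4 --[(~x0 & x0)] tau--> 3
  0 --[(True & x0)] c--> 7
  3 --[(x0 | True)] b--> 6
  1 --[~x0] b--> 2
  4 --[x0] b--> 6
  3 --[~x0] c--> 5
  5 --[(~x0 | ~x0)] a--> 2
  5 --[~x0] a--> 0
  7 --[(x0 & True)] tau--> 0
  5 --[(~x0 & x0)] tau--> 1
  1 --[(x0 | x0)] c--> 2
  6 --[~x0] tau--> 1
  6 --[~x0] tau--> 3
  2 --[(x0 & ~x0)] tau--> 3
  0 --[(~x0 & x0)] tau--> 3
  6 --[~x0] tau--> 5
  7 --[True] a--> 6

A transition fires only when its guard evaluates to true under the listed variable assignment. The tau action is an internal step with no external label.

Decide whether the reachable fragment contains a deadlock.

Answer: DEADLOCK at state 6

Trace:
Reachable = {0,6,7}
  0: c→7  [deg 1]
  6: ∅  [no exit]
  7: a→6  tau→0  [deg 2]
witness 6: c·a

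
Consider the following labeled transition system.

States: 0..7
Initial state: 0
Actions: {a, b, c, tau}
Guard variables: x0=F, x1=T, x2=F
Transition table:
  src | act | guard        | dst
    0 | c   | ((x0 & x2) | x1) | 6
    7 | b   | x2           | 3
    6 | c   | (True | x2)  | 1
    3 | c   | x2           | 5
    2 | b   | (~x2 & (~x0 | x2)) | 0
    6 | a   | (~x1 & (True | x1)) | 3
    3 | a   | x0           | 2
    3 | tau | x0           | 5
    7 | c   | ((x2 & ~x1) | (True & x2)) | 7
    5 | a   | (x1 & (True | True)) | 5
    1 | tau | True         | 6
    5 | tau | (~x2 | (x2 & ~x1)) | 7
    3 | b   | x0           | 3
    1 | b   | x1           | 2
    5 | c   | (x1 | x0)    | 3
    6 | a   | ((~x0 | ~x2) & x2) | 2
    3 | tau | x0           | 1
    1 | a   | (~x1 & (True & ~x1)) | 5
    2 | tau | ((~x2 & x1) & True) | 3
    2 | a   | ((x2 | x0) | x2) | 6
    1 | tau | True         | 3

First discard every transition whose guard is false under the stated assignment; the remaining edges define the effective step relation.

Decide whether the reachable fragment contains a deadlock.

Reach set: {0,1,2,3,6}
  0: c→6  [1 out]
  1: b→2  tau→3  tau→6  [3 out]
  2: b→0  tau→3  [2 out]
  3: ∅  [deadlock]
  6: c→1  [1 out]
witness 3: c·c·tau

Answer: DEADLOCK at state 3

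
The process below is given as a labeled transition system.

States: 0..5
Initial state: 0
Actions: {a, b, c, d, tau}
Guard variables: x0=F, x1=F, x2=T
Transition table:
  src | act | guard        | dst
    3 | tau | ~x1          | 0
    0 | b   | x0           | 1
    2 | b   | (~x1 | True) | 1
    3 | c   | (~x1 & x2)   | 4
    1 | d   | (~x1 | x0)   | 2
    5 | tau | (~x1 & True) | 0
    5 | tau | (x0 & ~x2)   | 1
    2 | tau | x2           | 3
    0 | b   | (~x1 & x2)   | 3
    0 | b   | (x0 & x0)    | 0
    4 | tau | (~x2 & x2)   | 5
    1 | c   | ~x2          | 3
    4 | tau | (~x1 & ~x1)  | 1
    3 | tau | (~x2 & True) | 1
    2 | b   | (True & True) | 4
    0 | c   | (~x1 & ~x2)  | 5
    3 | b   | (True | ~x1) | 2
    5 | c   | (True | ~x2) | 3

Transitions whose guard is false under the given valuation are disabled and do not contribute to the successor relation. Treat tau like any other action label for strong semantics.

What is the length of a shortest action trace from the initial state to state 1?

Answer: 3

Trace:
BFS to 1:
  Layer 0: {0}
  Layer 1: {3}
  Layer 2: {2,4}
  Layer 3: {1}
depth(1)=3, e.g. b·b·b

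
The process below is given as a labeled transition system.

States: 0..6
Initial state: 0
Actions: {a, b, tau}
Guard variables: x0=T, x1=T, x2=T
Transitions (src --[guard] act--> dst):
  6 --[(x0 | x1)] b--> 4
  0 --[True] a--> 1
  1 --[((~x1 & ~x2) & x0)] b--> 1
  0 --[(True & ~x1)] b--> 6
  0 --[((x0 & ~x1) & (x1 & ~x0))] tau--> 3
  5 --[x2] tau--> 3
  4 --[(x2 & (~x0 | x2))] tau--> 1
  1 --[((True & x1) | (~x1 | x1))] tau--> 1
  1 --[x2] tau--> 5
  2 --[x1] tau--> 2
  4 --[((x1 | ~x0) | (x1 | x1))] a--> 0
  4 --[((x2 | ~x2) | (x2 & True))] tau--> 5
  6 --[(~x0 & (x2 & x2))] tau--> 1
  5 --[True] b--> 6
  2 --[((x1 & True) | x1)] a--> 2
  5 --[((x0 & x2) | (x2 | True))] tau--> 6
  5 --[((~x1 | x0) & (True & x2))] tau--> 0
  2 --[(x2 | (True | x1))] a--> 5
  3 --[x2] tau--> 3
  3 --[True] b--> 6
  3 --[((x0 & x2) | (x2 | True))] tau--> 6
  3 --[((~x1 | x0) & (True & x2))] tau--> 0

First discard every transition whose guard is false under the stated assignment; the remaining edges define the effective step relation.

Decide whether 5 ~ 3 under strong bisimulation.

Answer: BISIMILAR

Trace:
Bisimulation quotient by refinement:
  P[0] = {{0,1,2,3,4,5,6}}
  P[1] = {{0},{1},{2,4},{3,5},{6}}
  P[2] = {{0},{1},{2},{3,5},{4},{6}}
6 equivalence class(es) (converged in 3)
class of 5: {3,5}; class of 3: {3,5}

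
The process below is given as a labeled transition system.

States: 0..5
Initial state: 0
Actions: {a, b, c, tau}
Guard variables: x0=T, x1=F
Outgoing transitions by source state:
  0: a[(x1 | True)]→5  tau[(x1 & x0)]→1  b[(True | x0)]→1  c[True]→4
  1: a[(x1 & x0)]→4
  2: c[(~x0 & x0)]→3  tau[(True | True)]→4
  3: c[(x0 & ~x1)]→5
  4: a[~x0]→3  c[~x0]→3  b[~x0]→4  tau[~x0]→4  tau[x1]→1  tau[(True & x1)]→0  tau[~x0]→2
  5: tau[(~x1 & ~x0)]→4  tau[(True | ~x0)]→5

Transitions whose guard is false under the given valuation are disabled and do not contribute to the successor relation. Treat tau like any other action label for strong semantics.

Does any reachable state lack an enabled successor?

Answer: DEADLOCK at state 1

Trace:
R = {0,1,4,5}
  0: a→5  b→1  c→4  [3 exit(s)]
  1: ∅  [deadlock]
  4: ∅  [deadlock]
  5: tau→5  [1 exit(s)]
trace reaching 1: b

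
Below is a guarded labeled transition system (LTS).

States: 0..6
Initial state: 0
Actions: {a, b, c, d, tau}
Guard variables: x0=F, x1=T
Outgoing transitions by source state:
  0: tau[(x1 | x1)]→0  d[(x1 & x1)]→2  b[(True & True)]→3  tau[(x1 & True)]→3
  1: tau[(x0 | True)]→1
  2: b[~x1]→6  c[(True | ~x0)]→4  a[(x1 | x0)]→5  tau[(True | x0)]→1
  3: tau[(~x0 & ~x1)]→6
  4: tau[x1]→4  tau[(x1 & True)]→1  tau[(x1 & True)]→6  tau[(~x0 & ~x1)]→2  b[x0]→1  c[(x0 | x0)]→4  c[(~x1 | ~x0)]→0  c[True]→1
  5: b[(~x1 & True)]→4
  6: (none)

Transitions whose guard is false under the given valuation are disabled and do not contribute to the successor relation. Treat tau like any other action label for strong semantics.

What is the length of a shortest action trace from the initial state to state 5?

BFS to 5:
  L0 = {0}
  L1 = {2,3}
  L2 = {1,4,5}
first hit 5 at d=2 via d·a

Answer: 2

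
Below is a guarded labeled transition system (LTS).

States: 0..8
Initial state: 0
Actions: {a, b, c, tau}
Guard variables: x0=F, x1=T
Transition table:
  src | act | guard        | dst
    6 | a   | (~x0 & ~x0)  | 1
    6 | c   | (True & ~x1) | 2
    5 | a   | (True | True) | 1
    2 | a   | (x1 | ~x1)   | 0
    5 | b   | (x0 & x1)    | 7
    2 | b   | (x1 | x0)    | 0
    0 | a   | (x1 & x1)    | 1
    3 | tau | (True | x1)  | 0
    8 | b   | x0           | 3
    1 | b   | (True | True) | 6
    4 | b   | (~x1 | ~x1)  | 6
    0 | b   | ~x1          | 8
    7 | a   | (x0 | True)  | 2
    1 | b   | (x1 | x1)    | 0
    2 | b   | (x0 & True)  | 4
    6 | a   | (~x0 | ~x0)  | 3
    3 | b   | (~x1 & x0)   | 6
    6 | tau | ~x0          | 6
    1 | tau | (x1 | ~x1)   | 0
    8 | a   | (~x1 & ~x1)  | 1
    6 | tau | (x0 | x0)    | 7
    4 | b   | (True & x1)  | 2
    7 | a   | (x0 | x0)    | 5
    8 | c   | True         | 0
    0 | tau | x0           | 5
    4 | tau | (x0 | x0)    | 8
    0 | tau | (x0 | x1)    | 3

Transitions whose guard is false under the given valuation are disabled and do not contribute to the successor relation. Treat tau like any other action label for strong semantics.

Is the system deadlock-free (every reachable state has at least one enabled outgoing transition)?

R = {0,1,3,6}
  0: a→1  tau→3  [2 out]
  1: b→0  b→6  tau→0  [3 out]
  3: tau→0  [1 out]
  6: a→1  a→3  tau→6  [3 out]

Answer: DEADLOCK-FREE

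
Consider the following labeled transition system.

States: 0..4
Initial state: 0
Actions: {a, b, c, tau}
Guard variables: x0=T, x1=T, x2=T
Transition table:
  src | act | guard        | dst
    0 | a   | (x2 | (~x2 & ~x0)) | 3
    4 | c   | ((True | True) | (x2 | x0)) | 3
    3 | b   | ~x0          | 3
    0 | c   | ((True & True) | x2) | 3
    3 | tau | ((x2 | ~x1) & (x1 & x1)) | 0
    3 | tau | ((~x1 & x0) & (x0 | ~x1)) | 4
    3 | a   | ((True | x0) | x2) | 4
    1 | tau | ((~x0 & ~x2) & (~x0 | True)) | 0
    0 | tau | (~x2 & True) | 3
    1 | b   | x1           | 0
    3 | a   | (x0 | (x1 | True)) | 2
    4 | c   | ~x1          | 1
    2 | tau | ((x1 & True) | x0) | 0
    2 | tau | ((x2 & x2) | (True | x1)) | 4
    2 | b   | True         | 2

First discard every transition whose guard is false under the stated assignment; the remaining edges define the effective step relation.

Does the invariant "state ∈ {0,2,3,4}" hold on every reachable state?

Answer: INVARIANT HOLDS

Working:
Inv-set: {0,2,3,4}
Reachable = {0,2,3,4}
  0: ok
  2: ok
  3: ok
  4: ok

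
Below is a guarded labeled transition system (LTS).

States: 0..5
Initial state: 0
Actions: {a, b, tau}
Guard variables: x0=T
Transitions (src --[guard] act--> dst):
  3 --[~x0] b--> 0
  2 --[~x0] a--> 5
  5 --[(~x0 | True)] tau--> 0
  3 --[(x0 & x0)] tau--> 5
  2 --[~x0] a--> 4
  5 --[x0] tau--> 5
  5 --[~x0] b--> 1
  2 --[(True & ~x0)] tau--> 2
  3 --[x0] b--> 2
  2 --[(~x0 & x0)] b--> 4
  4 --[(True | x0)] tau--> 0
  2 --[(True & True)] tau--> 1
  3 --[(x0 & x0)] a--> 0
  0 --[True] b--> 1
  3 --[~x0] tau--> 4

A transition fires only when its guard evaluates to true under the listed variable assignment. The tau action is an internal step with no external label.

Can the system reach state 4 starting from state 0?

Answer: UNREACHABLE

Analysis:
8 transition(s) survive guard evaluation.
Layer 0: {0}
Layer 1: {1}  now seen {0,1}
Reachable = {0,1}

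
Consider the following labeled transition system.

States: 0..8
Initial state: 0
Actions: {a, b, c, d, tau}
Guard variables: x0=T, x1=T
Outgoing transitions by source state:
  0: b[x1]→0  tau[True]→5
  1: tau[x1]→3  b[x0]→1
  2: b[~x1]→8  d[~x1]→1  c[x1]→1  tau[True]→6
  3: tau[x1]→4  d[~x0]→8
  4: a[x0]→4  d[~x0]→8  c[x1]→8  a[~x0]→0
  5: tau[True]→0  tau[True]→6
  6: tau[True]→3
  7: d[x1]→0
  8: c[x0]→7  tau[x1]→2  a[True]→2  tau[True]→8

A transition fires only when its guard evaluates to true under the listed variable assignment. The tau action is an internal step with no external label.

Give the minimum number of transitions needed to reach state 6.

Answer: 2

Trace:
Layered search for 6:
  L0 = {0}
  L1 = {5}
  L2 = {6}
depth(6)=2, e.g. tau·tau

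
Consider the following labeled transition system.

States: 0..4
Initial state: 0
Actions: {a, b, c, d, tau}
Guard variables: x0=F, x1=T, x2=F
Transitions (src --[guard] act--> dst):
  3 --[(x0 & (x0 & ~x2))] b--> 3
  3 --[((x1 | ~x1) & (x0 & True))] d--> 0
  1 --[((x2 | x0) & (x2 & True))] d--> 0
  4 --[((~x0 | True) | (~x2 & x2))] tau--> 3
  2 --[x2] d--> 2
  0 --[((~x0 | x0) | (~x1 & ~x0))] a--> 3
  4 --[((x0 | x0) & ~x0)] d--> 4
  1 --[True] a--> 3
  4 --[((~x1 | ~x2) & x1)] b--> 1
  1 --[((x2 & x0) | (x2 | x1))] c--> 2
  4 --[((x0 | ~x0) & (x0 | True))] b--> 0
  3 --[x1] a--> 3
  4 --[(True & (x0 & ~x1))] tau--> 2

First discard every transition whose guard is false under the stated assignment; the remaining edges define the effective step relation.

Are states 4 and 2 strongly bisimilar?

Answer: NOT BISIMILAR

Working:
Bisimulation quotient by refinement:
  round 0: {{0,1,2,3,4}}
  round 1: {{0,3},{1},{2},{4}}
4 equivalence class(es) (converged in 2)
[4]={4}  [2]={2}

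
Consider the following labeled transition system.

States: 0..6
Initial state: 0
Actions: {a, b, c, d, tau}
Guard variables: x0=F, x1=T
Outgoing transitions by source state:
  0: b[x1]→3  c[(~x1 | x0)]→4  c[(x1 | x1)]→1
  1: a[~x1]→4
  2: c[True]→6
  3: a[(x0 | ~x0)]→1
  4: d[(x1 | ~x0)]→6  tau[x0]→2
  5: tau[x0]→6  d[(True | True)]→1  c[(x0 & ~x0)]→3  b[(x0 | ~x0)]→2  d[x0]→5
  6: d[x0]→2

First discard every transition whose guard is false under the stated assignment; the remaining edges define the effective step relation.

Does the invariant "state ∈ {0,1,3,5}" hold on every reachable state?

Inv-set: {0,1,3,5}
R = {0,1,3}
  0: ok
  1: ok
  3: ok

Answer: INVARIANT HOLDS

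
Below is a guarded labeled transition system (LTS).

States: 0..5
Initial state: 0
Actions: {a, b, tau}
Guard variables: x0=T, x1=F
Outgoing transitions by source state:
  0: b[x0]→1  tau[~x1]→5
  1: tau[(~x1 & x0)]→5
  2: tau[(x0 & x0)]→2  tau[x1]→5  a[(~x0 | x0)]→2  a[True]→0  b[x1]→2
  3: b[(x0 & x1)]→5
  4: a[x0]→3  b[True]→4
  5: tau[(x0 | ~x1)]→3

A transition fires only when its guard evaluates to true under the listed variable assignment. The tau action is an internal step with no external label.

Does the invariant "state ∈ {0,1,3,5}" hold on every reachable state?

Safe = {0,1,3,5}
Reachable = {0,1,3,5}
  0: ✓
  1: ✓
  3: ✓
  5: ✓

Answer: INVARIANT HOLDS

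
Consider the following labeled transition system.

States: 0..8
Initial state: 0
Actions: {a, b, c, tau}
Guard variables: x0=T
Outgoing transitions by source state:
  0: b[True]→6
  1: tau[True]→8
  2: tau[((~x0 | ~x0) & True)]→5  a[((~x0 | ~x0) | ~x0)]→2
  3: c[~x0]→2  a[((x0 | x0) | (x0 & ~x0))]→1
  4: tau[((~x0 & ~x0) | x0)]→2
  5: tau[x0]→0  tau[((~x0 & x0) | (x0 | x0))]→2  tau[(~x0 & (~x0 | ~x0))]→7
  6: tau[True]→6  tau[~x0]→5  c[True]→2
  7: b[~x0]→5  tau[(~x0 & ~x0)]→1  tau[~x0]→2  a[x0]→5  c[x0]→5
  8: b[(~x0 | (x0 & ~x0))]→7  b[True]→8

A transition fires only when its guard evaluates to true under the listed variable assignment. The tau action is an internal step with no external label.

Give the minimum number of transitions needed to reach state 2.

Layered search for 2:
  Layer 0: {0}
  Layer 1: {6}
  Layer 2: {2}
2 enters at depth 2; path b·c

Answer: 2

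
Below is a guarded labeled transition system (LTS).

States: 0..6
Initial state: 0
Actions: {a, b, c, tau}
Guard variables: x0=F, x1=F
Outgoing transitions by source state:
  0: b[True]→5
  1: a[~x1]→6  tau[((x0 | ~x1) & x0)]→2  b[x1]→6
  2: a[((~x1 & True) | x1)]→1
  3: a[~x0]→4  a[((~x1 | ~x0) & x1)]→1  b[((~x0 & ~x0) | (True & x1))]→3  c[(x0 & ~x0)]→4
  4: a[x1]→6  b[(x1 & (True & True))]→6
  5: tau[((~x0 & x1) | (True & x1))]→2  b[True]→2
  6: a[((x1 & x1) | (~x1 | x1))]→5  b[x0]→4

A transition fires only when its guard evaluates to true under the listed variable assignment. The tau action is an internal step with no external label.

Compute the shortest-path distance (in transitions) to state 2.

BFS to 2:
  L0 = {0}
  L1 = {5}
  L2 = {2}
depth(2)=2, e.g. b·b

Answer: 2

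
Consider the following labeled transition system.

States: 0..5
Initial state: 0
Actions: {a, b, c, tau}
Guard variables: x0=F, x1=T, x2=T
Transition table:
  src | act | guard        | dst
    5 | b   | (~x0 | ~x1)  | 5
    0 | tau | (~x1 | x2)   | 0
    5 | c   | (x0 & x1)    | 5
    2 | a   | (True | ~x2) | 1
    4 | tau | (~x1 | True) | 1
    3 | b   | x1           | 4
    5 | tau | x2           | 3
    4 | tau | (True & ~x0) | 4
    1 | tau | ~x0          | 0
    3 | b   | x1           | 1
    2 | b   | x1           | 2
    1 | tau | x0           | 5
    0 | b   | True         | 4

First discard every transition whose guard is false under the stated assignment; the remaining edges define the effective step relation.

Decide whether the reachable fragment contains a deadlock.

Answer: DEADLOCK-FREE

Working:
Reachable = {0,1,4}
  0: b→4  tau→0  [deg 2]
  1: tau→0  [deg 1]
  4: tau→1  tau→4  [deg 2]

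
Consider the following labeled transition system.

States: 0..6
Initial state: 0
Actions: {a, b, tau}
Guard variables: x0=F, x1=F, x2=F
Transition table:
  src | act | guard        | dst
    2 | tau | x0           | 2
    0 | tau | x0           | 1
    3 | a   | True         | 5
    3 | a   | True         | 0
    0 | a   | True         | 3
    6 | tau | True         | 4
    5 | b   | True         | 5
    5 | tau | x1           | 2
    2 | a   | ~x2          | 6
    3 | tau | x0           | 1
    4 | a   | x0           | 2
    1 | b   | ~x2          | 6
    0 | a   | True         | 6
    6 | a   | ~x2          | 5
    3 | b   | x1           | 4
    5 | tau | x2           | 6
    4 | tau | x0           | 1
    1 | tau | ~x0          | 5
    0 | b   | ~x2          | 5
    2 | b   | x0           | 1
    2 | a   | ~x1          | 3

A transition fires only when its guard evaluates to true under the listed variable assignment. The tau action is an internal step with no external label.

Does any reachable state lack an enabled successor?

Answer: DEADLOCK at state 4

Analysis:
Reachable = {0,3,4,5,6}
  0: a→3  a→6  b→5  [3 exit(s)]
  3: a→0  a→5  [2 exit(s)]
  4: ∅  [STUCK]
  5: b→5  [1 exit(s)]
  6: a→5  tau→4  [2 exit(s)]
witness 4: a·tau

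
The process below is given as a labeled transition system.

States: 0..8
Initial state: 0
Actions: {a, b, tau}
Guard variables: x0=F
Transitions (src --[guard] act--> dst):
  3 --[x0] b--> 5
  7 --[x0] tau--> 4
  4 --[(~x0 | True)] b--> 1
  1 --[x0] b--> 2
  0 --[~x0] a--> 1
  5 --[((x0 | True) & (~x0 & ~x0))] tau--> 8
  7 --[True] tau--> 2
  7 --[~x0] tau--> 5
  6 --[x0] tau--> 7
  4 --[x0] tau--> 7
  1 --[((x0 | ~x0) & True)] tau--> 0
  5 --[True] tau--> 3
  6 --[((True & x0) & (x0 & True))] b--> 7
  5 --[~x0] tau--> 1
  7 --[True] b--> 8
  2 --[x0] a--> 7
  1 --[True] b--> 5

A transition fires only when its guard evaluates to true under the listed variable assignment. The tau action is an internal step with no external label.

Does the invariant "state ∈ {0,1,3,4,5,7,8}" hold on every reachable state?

Answer: INVARIANT HOLDS

Trace:
Safe = {0,1,3,4,5,7,8}
Reach set: {0,1,3,5,8}
  0: safe
  1: safe
  3: safe
  5: safe
  8: safe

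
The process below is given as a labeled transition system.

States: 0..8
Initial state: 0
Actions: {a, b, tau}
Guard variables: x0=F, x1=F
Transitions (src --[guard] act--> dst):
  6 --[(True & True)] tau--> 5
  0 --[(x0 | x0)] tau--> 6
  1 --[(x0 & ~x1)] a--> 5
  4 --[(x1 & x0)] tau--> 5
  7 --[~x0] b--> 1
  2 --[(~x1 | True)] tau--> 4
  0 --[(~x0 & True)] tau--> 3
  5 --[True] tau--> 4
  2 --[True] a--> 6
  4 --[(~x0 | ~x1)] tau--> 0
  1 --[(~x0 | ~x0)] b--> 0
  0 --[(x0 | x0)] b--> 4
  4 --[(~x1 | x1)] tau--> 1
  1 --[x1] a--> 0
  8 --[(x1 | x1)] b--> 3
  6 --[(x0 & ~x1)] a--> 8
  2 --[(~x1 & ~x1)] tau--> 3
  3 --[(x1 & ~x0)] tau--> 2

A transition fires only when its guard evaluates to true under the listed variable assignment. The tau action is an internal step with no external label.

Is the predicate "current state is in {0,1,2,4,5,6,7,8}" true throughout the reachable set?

Answer: INVARIANT VIOLATED at state 3

Trace:
Allowed set {0,1,2,4,5,6,7,8}
Reachable = {0,3}
  0: ok
  3: outside
reach 3 via tau — violates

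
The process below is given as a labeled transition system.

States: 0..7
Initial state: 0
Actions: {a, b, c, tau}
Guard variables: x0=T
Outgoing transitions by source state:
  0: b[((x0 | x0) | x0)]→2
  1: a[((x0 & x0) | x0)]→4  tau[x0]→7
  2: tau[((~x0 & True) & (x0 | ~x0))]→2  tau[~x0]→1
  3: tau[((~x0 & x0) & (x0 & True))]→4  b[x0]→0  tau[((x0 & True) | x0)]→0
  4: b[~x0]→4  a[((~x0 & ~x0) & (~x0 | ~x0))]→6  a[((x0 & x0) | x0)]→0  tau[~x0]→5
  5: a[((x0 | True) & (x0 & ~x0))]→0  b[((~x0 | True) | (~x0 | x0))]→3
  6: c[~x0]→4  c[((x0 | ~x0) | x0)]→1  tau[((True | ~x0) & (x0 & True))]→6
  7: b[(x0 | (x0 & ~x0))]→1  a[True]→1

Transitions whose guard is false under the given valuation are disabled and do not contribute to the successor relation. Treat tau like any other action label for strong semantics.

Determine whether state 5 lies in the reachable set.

Answer: UNREACHABLE

Trace:
11 transition(s) survive guard evaluation.
depth 0: {0}
depth 1: {2}  now seen {0,2}
R = {0,2}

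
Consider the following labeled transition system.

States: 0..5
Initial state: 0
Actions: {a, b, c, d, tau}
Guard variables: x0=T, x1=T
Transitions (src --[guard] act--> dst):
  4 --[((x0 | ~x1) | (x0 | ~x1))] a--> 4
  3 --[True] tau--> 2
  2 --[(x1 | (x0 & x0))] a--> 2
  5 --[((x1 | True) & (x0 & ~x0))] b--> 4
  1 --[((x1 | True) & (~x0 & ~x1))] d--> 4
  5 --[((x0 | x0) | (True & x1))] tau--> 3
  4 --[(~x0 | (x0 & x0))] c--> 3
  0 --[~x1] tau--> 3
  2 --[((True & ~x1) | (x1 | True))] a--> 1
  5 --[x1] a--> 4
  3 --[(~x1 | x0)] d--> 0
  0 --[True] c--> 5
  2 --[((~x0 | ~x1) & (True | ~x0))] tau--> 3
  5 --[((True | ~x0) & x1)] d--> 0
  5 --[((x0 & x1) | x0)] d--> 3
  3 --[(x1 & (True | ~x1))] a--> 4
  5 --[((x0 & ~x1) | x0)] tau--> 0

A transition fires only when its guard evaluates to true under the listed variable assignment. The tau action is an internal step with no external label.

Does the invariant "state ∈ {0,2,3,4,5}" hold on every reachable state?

Answer: INVARIANT VIOLATED at state 1

Trace:
Inv-set: {0,2,3,4,5}
R = {0,1,2,3,4,5}
  0: ok
  1: outside
  2: ok
  3: ok
  4: ok
  5: ok
counterexample path to 1: c·tau·tau·a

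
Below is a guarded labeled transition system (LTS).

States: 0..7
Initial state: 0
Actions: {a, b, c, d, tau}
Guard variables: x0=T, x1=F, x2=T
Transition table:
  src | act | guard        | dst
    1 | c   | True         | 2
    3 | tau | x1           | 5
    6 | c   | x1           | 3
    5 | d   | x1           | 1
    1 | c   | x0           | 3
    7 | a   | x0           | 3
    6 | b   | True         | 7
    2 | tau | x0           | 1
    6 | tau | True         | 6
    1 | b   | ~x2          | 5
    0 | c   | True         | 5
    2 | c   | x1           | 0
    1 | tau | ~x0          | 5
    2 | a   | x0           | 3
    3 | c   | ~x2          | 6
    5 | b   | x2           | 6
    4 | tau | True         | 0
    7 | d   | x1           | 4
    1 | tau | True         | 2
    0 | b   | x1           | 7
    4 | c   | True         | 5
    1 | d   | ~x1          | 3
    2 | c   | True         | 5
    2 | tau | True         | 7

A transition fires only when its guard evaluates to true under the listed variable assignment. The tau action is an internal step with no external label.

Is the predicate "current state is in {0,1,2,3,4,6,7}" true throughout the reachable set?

Answer: INVARIANT VIOLATED at state 5

Working:
Allowed set {0,1,2,3,4,6,7}
Reach set: {0,3,5,6,7}
  0: safe
  3: safe
  5: ✗ unsafe
  6: safe
  7: safe
counterexample path to 5: c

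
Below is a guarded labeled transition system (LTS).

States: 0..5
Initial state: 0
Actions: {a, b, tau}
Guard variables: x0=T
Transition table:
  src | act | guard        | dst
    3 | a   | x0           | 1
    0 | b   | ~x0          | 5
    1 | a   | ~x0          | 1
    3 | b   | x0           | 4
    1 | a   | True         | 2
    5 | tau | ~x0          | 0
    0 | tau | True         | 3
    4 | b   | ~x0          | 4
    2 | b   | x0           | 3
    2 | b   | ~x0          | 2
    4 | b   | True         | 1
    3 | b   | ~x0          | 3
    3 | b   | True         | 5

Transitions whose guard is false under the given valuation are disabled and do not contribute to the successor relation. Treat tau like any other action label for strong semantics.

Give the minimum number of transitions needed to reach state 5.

Answer: 2

Analysis:
Breadth-first toward 5:
  L0 = {0}
  L1 = {3}
  L2 = {1,4,5}
depth(5)=2, e.g. tau·b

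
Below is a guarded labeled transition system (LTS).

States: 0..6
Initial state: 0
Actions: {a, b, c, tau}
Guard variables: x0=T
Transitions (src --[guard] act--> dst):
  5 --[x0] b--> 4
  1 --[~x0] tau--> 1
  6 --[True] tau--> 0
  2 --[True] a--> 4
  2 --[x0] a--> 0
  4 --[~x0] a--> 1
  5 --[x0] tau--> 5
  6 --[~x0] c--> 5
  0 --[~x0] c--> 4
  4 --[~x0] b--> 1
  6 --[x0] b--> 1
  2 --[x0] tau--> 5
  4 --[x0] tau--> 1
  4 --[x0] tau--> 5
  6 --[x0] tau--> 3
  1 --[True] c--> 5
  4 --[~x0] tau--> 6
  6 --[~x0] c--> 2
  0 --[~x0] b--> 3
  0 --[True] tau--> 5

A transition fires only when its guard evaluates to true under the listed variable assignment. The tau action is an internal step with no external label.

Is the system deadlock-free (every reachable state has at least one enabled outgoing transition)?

Reach set: {0,1,4,5}
  0: tau→5  [1 out]
  1: c→5  [1 out]
  4: tau→1  tau→5  [2 out]
  5: b→4  tau→5  [2 out]

Answer: DEADLOCK-FREE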